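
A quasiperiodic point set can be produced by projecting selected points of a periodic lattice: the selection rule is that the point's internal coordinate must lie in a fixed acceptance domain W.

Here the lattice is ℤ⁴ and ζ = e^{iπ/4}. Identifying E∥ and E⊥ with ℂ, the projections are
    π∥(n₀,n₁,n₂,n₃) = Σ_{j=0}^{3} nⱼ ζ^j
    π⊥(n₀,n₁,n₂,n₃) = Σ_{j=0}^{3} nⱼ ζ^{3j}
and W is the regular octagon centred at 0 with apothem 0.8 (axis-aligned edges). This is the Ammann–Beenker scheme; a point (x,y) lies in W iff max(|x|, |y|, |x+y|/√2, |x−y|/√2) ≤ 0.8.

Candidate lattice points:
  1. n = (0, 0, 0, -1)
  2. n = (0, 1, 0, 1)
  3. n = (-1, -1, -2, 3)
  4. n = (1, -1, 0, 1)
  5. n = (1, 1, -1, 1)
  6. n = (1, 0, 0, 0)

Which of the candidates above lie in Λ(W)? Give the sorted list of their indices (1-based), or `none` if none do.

π⊥(n) = n₀ + n₁ζ³ + n₂ζ⁶ + n₃ζ⁹ where ζ = e^{iπ/4}.
candidate 1: n = (0, 0, 0, -1) → π⊥ ≈ (-0.707107, -0.707107); max(|x|,|y|,|x±y|/√2) = 1.000000 > 0.8 ⇒ ∉ W
candidate 2: n = (0, 1, 0, 1) → π⊥ ≈ (+0.000000, +1.414214); max(|x|,|y|,|x±y|/√2) = 1.414214 > 0.8 ⇒ ∉ W
candidate 3: n = (-1, -1, -2, 3) → π⊥ ≈ (+1.828427, +3.414214); max(|x|,|y|,|x±y|/√2) = 3.707107 > 0.8 ⇒ ∉ W
candidate 4: n = (1, -1, 0, 1) → π⊥ ≈ (+2.414214, +0.000000); max(|x|,|y|,|x±y|/√2) = 2.414214 > 0.8 ⇒ ∉ W
candidate 5: n = (1, 1, -1, 1) → π⊥ ≈ (+1.000000, +2.414214); max(|x|,|y|,|x±y|/√2) = 2.414214 > 0.8 ⇒ ∉ W
candidate 6: n = (1, 0, 0, 0) → π⊥ ≈ (+1.000000, +0.000000); max(|x|,|y|,|x±y|/√2) = 1.000000 > 0.8 ⇒ ∉ W

none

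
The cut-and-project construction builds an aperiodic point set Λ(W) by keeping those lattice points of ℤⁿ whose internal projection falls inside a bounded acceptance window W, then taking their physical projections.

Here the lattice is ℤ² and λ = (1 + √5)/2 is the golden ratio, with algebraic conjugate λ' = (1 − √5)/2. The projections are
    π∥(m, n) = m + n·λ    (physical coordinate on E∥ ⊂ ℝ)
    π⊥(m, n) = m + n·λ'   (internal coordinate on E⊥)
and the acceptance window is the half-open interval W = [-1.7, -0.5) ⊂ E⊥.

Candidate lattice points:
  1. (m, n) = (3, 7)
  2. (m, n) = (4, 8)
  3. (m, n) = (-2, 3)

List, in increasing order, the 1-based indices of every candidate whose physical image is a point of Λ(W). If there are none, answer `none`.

Compute λ' = (1−√5)/2 = -0.618034, so π⊥(m,n) = m -0.618034·n.
[1] lift (3,7): star map gives -1.326238; window check -1.7 ≤ -1.326238 < -0.5 is true → IN Λ
[2] lift (4,8): star map gives -0.944272; window check -1.7 ≤ -0.944272 < -0.5 is true → IN Λ
[3] lift (-2,3): star map gives -3.854102; window check -1.7 ≤ -3.854102 < -0.5 is false → out

1, 2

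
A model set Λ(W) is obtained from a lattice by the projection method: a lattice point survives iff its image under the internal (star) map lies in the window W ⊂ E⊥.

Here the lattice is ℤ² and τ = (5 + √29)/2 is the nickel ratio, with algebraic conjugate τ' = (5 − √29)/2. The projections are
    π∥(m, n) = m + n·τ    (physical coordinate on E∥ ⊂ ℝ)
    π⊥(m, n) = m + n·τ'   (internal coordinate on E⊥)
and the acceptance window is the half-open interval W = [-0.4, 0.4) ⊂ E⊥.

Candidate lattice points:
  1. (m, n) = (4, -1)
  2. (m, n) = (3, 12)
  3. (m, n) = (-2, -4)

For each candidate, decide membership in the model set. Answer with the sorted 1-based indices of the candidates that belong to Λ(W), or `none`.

Compute τ' = (5−√29)/2 = -0.19258, so π⊥(m,n) = m -0.19258·n.
candidate 1: (m,n)=(4,-1) → π∥ = 4-1·τ ≈ -1.19258, π⊥ = 4-1·τ' ≈ 4.19258 ∉ [-0.4, 0.4) ⇒ out
candidate 2: (m,n)=(3,12) → π∥ = 3+12·τ ≈ 65.31099, π⊥ = 3+12·τ' ≈ 0.68901 ∉ [-0.4, 0.4) ⇒ out
candidate 3: (m,n)=(-2,-4) → π∥ = -2-4·τ ≈ -22.77033, π⊥ = -2-4·τ' ≈ -1.22967 ∉ [-0.4, 0.4) ⇒ out

none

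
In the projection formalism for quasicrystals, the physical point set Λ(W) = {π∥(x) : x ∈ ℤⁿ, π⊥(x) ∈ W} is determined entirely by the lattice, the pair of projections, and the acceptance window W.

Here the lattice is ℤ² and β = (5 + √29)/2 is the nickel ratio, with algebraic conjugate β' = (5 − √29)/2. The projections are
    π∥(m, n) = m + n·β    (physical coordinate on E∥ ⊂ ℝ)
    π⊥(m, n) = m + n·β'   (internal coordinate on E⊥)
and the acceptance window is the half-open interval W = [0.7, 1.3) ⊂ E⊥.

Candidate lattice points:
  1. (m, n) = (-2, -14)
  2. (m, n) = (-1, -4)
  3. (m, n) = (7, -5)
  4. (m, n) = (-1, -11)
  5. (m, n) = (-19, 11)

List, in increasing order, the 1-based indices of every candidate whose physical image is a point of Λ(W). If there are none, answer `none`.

Numerically β ≈ 5.19258 and β' = −1/β ≈ -0.19258.
#1 (-2,-14): internal coord -2 + (-14)·β' = +0.69615; +0.69615 ∉ [0.7, 1.3) → out
#2 (-1,-4): internal coord -1 + (-4)·β' = -0.22967; -0.22967 ∉ [0.7, 1.3) → out
#3 (7,-5): internal coord 7 + (-5)·β' = +7.96291; +7.96291 ∉ [0.7, 1.3) → out
#4 (-1,-11): internal coord -1 + (-11)·β' = +1.11841; +1.11841 ∈ [0.7, 1.3) → IN Λ
#5 (-19,11): internal coord -19 + (11)·β' = -21.11841; -21.11841 ∉ [0.7, 1.3) → out

4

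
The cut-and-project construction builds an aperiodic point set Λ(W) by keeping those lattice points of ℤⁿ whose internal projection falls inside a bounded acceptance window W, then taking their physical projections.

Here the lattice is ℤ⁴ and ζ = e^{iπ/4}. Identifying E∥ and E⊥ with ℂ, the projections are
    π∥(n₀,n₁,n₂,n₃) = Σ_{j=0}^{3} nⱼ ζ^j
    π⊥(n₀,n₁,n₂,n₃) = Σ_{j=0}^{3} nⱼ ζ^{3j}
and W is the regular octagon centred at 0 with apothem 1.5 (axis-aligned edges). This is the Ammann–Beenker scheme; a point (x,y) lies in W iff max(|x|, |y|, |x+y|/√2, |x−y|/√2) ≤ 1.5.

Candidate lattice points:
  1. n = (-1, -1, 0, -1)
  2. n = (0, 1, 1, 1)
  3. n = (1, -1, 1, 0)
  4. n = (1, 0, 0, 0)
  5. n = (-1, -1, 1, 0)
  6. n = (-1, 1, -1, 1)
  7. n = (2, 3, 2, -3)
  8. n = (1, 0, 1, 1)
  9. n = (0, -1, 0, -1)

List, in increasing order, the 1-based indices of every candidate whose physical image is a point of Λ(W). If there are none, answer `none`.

Internal map: ζ^{3j} for j=0..3 gives (1,0), (−√2/2,√2/2), (0,−1), (√2/2,√2/2).
#1 (-1, -1, 0, -1): internal (-1.00000, -1.41421); octagon support 1.70711 vs apothem 1.5 → ∉ W
#2 (0, 1, 1, 1): internal (0.00000, 0.41421); octagon support 0.41421 vs apothem 1.5 → ∈ W
#3 (1, -1, 1, 0): internal (1.70711, -1.70711); octagon support 2.41421 vs apothem 1.5 → ∉ W
#4 (1, 0, 0, 0): internal (1.00000, 0.00000); octagon support 1.00000 vs apothem 1.5 → ∈ W
#5 (-1, -1, 1, 0): internal (-0.29289, -1.70711); octagon support 1.70711 vs apothem 1.5 → ∉ W
#6 (-1, 1, -1, 1): internal (-1.00000, 2.41421); octagon support 2.41421 vs apothem 1.5 → ∉ W
#7 (2, 3, 2, -3): internal (-2.24264, -2.00000); octagon support 3.00000 vs apothem 1.5 → ∉ W
#8 (1, 0, 1, 1): internal (1.70711, -0.29289); octagon support 1.70711 vs apothem 1.5 → ∉ W
#9 (0, -1, 0, -1): internal (0.00000, -1.41421); octagon support 1.41421 vs apothem 1.5 → ∈ W

2, 4, 9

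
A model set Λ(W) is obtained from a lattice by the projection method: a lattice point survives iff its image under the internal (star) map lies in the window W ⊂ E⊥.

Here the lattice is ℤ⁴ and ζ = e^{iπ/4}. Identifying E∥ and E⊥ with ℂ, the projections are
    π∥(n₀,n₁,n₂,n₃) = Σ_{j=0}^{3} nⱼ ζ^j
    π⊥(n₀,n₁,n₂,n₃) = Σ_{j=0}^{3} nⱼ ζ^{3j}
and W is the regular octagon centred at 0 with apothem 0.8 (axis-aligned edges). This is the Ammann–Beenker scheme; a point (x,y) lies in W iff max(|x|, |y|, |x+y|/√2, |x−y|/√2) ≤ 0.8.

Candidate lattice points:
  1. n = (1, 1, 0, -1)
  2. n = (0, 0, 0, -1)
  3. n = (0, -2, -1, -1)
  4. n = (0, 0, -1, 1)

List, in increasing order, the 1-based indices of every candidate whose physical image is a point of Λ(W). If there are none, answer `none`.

1

Internal map: ζ^{3j} for j=0..3 gives (1,0), (−√2/2,√2/2), (0,−1), (√2/2,√2/2).
#1 (1, 1, 0, -1): internal (-0.414214, 0.000000); octagon support 0.414214 vs apothem 0.8 → ∈ W
#2 (0, 0, 0, -1): internal (-0.707107, -0.707107); octagon support 1.000000 vs apothem 0.8 → ∉ W
#3 (0, -2, -1, -1): internal (0.707107, -1.121320); octagon support 1.292893 vs apothem 0.8 → ∉ W
#4 (0, 0, -1, 1): internal (0.707107, 1.707107); octagon support 1.707107 vs apothem 0.8 → ∉ W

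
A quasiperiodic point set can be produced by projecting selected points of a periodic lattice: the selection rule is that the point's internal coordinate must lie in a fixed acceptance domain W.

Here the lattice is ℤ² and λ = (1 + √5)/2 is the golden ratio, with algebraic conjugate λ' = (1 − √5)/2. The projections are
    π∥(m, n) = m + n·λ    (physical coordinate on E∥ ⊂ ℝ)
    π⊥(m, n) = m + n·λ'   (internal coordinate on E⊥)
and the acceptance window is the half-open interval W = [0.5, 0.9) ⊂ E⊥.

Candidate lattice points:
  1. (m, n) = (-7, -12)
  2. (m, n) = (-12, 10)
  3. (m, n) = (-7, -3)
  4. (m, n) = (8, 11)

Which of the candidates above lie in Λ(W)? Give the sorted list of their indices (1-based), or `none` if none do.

Compute λ' = (1−√5)/2 = -0.6180, so π⊥(m,n) = m -0.6180·n.
#1 (-7,-12): internal coord -7 + (-12)·λ' = +0.4164; +0.4164 ∉ [0.5, 0.9) → out
#2 (-12,10): internal coord -12 + (10)·λ' = -18.1803; -18.1803 ∉ [0.5, 0.9) → out
#3 (-7,-3): internal coord -7 + (-3)·λ' = -5.1459; -5.1459 ∉ [0.5, 0.9) → out
#4 (8,11): internal coord 8 + (11)·λ' = +1.2016; +1.2016 ∉ [0.5, 0.9) → out

none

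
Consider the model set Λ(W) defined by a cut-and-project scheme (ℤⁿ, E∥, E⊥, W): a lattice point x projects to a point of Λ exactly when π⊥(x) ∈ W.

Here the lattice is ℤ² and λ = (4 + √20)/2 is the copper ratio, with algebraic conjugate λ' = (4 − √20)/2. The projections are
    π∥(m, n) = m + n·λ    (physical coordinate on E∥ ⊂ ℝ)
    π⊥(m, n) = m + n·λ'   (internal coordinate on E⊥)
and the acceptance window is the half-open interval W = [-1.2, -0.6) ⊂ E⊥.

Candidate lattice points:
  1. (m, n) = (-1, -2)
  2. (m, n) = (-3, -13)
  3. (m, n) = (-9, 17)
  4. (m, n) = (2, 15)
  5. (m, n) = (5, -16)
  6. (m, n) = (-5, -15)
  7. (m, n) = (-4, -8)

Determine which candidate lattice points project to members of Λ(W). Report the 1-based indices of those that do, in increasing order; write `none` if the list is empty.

none

Compute λ' = (4−√20)/2 = -0.236068, so π⊥(m,n) = m -0.236068·n.
#1 (-1,-2): internal coord -1 + (-2)·λ' = -0.527864; -0.527864 ∉ [-1.2, -0.6) → out
#2 (-3,-13): internal coord -3 + (-13)·λ' = +0.068884; +0.068884 ∉ [-1.2, -0.6) → out
#3 (-9,17): internal coord -9 + (17)·λ' = -13.013156; -13.013156 ∉ [-1.2, -0.6) → out
#4 (2,15): internal coord 2 + (15)·λ' = -1.541020; -1.541020 ∉ [-1.2, -0.6) → out
#5 (5,-16): internal coord 5 + (-16)·λ' = +8.777088; +8.777088 ∉ [-1.2, -0.6) → out
#6 (-5,-15): internal coord -5 + (-15)·λ' = -1.458980; -1.458980 ∉ [-1.2, -0.6) → out
#7 (-4,-8): internal coord -4 + (-8)·λ' = -2.111456; -2.111456 ∉ [-1.2, -0.6) → out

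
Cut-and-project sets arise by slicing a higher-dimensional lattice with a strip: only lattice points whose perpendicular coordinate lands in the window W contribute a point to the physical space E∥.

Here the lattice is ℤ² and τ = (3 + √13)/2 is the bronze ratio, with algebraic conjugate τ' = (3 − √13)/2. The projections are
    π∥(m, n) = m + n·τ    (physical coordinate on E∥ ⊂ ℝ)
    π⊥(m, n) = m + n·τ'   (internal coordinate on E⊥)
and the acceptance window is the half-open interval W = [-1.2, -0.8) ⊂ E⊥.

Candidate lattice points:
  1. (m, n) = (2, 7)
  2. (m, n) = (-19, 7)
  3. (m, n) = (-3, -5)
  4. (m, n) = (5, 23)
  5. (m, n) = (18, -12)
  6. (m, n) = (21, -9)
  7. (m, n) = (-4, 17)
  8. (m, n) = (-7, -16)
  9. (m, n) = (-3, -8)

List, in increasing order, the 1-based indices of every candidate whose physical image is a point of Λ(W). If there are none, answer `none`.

τ' = (3−√13)/2 ≈ -0.30278.
[1] lift (2,7): star map gives -0.11943; window check -1.2 ≤ -0.11943 < -0.8 is false → out
[2] lift (-19,7): star map gives -21.11943; window check -1.2 ≤ -21.11943 < -0.8 is false → out
[3] lift (-3,-5): star map gives -1.48612; window check -1.2 ≤ -1.48612 < -0.8 is false → out
[4] lift (5,23): star map gives -1.96384; window check -1.2 ≤ -1.96384 < -0.8 is false → out
[5] lift (18,-12): star map gives 21.63331; window check -1.2 ≤ 21.63331 < -0.8 is false → out
[6] lift (21,-9): star map gives 23.72498; window check -1.2 ≤ 23.72498 < -0.8 is false → out
[7] lift (-4,17): star map gives -9.14719; window check -1.2 ≤ -9.14719 < -0.8 is false → out
[8] lift (-7,-16): star map gives -2.15559; window check -1.2 ≤ -2.15559 < -0.8 is false → out
[9] lift (-3,-8): star map gives -0.57779; window check -1.2 ≤ -0.57779 < -0.8 is false → out

none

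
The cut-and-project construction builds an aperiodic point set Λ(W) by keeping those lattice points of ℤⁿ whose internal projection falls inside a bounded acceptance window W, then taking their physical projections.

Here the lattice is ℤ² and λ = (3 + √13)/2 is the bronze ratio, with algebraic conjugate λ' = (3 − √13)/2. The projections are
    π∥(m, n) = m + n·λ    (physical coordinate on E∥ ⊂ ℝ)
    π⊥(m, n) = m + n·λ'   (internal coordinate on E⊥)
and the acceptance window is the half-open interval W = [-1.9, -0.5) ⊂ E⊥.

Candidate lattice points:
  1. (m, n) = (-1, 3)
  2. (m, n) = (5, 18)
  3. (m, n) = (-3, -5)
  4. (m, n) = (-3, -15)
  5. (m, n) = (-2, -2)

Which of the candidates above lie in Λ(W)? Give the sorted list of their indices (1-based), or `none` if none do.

3, 5

Compute λ' = (3−√13)/2 = -0.3028, so π⊥(m,n) = m -0.3028·n.
#1 (-1,3): internal coord -1 + (3)·λ' = -1.9083; -1.9083 ∉ [-1.9, -0.5) → out
#2 (5,18): internal coord 5 + (18)·λ' = -0.4500; -0.4500 ∉ [-1.9, -0.5) → out
#3 (-3,-5): internal coord -3 + (-5)·λ' = -1.4861; -1.4861 ∈ [-1.9, -0.5) → IN Λ
#4 (-3,-15): internal coord -3 + (-15)·λ' = +1.5416; +1.5416 ∉ [-1.9, -0.5) → out
#5 (-2,-2): internal coord -2 + (-2)·λ' = -1.3944; -1.3944 ∈ [-1.9, -0.5) → IN Λ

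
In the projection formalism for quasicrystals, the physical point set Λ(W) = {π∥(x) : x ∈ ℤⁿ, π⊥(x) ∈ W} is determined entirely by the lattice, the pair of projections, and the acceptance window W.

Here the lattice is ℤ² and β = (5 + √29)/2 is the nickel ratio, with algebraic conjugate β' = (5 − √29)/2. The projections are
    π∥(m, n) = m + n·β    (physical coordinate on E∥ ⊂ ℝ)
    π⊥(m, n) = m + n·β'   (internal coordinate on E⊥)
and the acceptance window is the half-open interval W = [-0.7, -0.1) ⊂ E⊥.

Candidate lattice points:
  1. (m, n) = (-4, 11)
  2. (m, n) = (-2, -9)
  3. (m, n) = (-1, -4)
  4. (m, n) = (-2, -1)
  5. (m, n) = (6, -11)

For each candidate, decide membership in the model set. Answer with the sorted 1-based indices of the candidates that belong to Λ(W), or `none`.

2, 3

Numerically β ≈ 5.192582 and β' = −1/β ≈ -0.192582.
candidate 1: (m,n)=(-4,11) → π∥ = -4+11·β ≈ 53.118406, π⊥ = -4+11·β' ≈ -6.118406 ∉ [-0.7, -0.1) ⇒ out
candidate 2: (m,n)=(-2,-9) → π∥ = -2-9·β ≈ -48.733242, π⊥ = -2-9·β' ≈ -0.266758 ∈ [-0.7, -0.1) ⇒ IN Λ
candidate 3: (m,n)=(-1,-4) → π∥ = -1-4·β ≈ -21.770330, π⊥ = -1-4·β' ≈ -0.229670 ∈ [-0.7, -0.1) ⇒ IN Λ
candidate 4: (m,n)=(-2,-1) → π∥ = -2-1·β ≈ -7.192582, π⊥ = -2-1·β' ≈ -1.807418 ∉ [-0.7, -0.1) ⇒ out
candidate 5: (m,n)=(6,-11) → π∥ = 6-11·β ≈ -51.118406, π⊥ = 6-11·β' ≈ 8.118406 ∉ [-0.7, -0.1) ⇒ out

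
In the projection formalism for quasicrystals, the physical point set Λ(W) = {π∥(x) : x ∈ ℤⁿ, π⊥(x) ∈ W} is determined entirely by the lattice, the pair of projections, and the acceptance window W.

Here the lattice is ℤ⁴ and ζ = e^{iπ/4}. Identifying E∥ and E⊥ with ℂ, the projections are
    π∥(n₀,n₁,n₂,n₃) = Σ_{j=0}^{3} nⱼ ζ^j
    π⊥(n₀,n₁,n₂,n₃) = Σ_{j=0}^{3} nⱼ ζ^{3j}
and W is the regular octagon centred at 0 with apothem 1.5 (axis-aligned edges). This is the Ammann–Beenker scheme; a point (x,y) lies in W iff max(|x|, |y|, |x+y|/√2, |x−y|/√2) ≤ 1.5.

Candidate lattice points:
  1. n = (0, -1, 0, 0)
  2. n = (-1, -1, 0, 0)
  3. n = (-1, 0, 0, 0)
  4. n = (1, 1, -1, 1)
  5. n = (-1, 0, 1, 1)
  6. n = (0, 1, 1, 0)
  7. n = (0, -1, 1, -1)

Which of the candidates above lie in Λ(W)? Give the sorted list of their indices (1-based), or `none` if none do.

With ζ = e^{iπ/4} the internal vectors are ζ^0,ζ^3,ζ^6,ζ^9.
#1 (0, -1, 0, 0): internal (0.70711, -0.70711); octagon support 1.00000 vs apothem 1.5 → ∈ W
#2 (-1, -1, 0, 0): internal (-0.29289, -0.70711); octagon support 0.70711 vs apothem 1.5 → ∈ W
#3 (-1, 0, 0, 0): internal (-1.00000, 0.00000); octagon support 1.00000 vs apothem 1.5 → ∈ W
#4 (1, 1, -1, 1): internal (1.00000, 2.41421); octagon support 2.41421 vs apothem 1.5 → ∉ W
#5 (-1, 0, 1, 1): internal (-0.29289, -0.29289); octagon support 0.41421 vs apothem 1.5 → ∈ W
#6 (0, 1, 1, 0): internal (-0.70711, -0.29289); octagon support 0.70711 vs apothem 1.5 → ∈ W
#7 (0, -1, 1, -1): internal (0.00000, -2.41421); octagon support 2.41421 vs apothem 1.5 → ∉ W

1, 2, 3, 5, 6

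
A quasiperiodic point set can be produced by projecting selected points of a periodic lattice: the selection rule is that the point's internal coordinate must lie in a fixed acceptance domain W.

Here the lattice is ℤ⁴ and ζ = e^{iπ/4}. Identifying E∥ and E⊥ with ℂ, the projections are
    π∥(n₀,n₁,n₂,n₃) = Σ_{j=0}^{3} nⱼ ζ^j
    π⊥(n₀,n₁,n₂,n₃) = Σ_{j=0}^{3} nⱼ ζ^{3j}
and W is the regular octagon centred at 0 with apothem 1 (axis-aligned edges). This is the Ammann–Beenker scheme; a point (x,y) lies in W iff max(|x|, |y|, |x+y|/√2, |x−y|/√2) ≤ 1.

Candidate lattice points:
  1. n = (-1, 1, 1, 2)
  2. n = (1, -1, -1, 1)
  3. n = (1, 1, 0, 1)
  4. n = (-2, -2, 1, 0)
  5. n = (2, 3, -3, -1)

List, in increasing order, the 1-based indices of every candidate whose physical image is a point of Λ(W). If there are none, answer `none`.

none

With ζ = e^{iπ/4} the internal vectors are ζ^0,ζ^3,ζ^6,ζ^9.
#1 (-1, 1, 1, 2): internal (-0.29289, 1.12132); octagon support 1.12132 vs apothem 1 → ∉ W
#2 (1, -1, -1, 1): internal (2.41421, 1.00000); octagon support 2.41421 vs apothem 1 → ∉ W
#3 (1, 1, 0, 1): internal (1.00000, 1.41421); octagon support 1.70711 vs apothem 1 → ∉ W
#4 (-2, -2, 1, 0): internal (-0.58579, -2.41421); octagon support 2.41421 vs apothem 1 → ∉ W
#5 (2, 3, -3, -1): internal (-0.82843, 4.41421); octagon support 4.41421 vs apothem 1 → ∉ W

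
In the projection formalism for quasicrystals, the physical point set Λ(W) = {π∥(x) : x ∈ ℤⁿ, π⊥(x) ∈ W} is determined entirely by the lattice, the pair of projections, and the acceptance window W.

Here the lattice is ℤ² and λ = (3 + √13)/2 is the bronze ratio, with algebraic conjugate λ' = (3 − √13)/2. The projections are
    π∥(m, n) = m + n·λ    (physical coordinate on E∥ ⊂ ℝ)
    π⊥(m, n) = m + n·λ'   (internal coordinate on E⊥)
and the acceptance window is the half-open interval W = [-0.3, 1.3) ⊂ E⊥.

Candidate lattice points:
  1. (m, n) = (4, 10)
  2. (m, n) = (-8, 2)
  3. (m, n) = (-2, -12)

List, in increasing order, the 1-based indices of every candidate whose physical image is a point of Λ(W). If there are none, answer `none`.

1

Compute λ' = (3−√13)/2 = -0.3028, so π⊥(m,n) = m -0.3028·n.
#1 (4,10): internal coord 4 + (10)·λ' = +0.9722; +0.9722 ∈ [-0.3, 1.3) → IN Λ
#2 (-8,2): internal coord -8 + (2)·λ' = -8.6056; -8.6056 ∉ [-0.3, 1.3) → out
#3 (-2,-12): internal coord -2 + (-12)·λ' = +1.6333; +1.6333 ∉ [-0.3, 1.3) → out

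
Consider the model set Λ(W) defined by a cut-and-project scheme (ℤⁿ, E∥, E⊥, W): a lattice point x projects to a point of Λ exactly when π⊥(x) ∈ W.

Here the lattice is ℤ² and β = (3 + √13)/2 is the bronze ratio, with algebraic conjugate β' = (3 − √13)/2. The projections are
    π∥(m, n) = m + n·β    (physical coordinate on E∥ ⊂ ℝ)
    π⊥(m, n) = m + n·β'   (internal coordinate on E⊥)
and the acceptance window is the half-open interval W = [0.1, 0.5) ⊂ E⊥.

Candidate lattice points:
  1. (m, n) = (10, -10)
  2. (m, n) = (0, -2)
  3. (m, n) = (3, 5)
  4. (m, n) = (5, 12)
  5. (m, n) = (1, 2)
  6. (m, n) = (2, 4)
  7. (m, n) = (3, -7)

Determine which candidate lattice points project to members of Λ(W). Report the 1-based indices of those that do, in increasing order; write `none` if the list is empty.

5

Compute β' = (3−√13)/2 = -0.3028, so π⊥(m,n) = m -0.3028·n.
[1] lift (10,-10): star map gives 13.0278; window check 0.1 ≤ 13.0278 < 0.5 is false → out
[2] lift (0,-2): star map gives 0.6056; window check 0.1 ≤ 0.6056 < 0.5 is false → out
[3] lift (3,5): star map gives 1.4861; window check 0.1 ≤ 1.4861 < 0.5 is false → out
[4] lift (5,12): star map gives 1.3667; window check 0.1 ≤ 1.3667 < 0.5 is false → out
[5] lift (1,2): star map gives 0.3944; window check 0.1 ≤ 0.3944 < 0.5 is true → IN Λ
[6] lift (2,4): star map gives 0.7889; window check 0.1 ≤ 0.7889 < 0.5 is false → out
[7] lift (3,-7): star map gives 5.1194; window check 0.1 ≤ 5.1194 < 0.5 is false → out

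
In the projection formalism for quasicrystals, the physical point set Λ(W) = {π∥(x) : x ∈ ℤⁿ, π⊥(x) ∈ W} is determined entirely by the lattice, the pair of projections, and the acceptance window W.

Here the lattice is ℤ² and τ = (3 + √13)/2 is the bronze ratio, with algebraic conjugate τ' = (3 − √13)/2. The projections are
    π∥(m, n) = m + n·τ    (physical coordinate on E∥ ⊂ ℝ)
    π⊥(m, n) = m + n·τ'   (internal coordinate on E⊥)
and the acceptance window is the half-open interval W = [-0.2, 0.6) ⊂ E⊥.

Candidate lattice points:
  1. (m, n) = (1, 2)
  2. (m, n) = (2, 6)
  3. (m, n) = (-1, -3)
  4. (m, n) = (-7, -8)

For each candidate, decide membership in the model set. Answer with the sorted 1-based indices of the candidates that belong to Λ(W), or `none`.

Numerically τ ≈ 3.302776 and τ' = −1/τ ≈ -0.302776.
candidate 1: (m,n)=(1,2) → π∥ = 1+2·τ ≈ 7.605551, π⊥ = 1+2·τ' ≈ 0.394449 ∈ [-0.2, 0.6) ⇒ IN Λ
candidate 2: (m,n)=(2,6) → π∥ = 2+6·τ ≈ 21.816654, π⊥ = 2+6·τ' ≈ 0.183346 ∈ [-0.2, 0.6) ⇒ IN Λ
candidate 3: (m,n)=(-1,-3) → π∥ = -1-3·τ ≈ -10.908327, π⊥ = -1-3·τ' ≈ -0.091673 ∈ [-0.2, 0.6) ⇒ IN Λ
candidate 4: (m,n)=(-7,-8) → π∥ = -7-8·τ ≈ -33.422205, π⊥ = -7-8·τ' ≈ -4.577795 ∉ [-0.2, 0.6) ⇒ out

1, 2, 3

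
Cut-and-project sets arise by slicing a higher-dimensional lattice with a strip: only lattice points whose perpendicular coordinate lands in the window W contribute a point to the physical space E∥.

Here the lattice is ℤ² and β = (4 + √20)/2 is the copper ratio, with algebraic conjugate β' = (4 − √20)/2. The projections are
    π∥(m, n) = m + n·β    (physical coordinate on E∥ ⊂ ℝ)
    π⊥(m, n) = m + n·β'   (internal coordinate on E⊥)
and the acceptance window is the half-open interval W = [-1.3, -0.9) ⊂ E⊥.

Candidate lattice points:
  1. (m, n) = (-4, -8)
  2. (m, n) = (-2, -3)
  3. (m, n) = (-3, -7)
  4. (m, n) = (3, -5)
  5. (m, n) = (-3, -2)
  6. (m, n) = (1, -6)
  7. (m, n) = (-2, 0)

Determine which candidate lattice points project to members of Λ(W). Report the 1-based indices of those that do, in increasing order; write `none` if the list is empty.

Compute β' = (4−√20)/2 = -0.23607, so π⊥(m,n) = m -0.23607·n.
[1] lift (-4,-8): star map gives -2.11146; window check -1.3 ≤ -2.11146 < -0.9 is false → out
[2] lift (-2,-3): star map gives -1.29180; window check -1.3 ≤ -1.29180 < -0.9 is true → IN Λ
[3] lift (-3,-7): star map gives -1.34752; window check -1.3 ≤ -1.34752 < -0.9 is false → out
[4] lift (3,-5): star map gives 4.18034; window check -1.3 ≤ 4.18034 < -0.9 is false → out
[5] lift (-3,-2): star map gives -2.52786; window check -1.3 ≤ -2.52786 < -0.9 is false → out
[6] lift (1,-6): star map gives 2.41641; window check -1.3 ≤ 2.41641 < -0.9 is false → out
[7] lift (-2,0): star map gives -2.00000; window check -1.3 ≤ -2.00000 < -0.9 is false → out

2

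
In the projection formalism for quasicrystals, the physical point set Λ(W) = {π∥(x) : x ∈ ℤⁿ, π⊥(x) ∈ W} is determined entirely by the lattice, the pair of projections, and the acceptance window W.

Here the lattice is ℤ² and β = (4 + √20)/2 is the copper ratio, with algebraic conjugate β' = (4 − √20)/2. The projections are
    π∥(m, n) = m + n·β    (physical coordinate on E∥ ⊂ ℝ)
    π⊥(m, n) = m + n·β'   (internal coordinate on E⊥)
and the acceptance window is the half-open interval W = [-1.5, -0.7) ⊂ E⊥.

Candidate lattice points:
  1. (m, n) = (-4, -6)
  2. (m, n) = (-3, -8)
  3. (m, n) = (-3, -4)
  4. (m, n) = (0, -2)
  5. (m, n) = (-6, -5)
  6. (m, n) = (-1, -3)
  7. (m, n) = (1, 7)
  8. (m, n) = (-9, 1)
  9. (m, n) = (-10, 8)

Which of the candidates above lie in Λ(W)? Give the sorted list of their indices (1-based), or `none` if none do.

2

β' = (4−√20)/2 ≈ -0.2361.
#1 (-4,-6): internal coord -4 + (-6)·β' = -2.5836; -2.5836 ∉ [-1.5, -0.7) → out
#2 (-3,-8): internal coord -3 + (-8)·β' = -1.1115; -1.1115 ∈ [-1.5, -0.7) → IN Λ
#3 (-3,-4): internal coord -3 + (-4)·β' = -2.0557; -2.0557 ∉ [-1.5, -0.7) → out
#4 (0,-2): internal coord 0 + (-2)·β' = +0.4721; +0.4721 ∉ [-1.5, -0.7) → out
#5 (-6,-5): internal coord -6 + (-5)·β' = -4.8197; -4.8197 ∉ [-1.5, -0.7) → out
#6 (-1,-3): internal coord -1 + (-3)·β' = -0.2918; -0.2918 ∉ [-1.5, -0.7) → out
#7 (1,7): internal coord 1 + (7)·β' = -0.6525; -0.6525 ∉ [-1.5, -0.7) → out
#8 (-9,1): internal coord -9 + (1)·β' = -9.2361; -9.2361 ∉ [-1.5, -0.7) → out
#9 (-10,8): internal coord -10 + (8)·β' = -11.8885; -11.8885 ∉ [-1.5, -0.7) → out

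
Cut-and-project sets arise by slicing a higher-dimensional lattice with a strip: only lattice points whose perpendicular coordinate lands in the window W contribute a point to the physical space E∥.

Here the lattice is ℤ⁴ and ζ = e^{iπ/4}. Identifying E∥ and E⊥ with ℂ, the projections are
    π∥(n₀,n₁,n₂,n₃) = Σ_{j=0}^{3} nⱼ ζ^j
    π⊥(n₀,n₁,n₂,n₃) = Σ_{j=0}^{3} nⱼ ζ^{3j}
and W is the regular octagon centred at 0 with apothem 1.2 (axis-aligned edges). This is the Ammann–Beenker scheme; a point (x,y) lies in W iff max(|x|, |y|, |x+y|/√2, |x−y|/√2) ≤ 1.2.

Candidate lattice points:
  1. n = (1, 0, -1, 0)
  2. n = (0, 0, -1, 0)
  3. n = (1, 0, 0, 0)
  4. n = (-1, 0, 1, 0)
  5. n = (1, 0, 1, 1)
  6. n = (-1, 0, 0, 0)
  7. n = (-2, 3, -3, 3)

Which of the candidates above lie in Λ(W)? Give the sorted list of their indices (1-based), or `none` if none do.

2, 3, 6

With ζ = e^{iπ/4} the internal vectors are ζ^0,ζ^3,ζ^6,ζ^9.
candidate 1: n = (1, 0, -1, 0) → π⊥ ≈ (+1.0000, +1.0000); max(|x|,|y|,|x±y|/√2) = 1.4142 > 1.2 ⇒ ∉ W
candidate 2: n = (0, 0, -1, 0) → π⊥ ≈ (+0.0000, +1.0000); max(|x|,|y|,|x±y|/√2) = 1.0000 ≤ 1.2 ⇒ ∈ W
candidate 3: n = (1, 0, 0, 0) → π⊥ ≈ (+1.0000, +0.0000); max(|x|,|y|,|x±y|/√2) = 1.0000 ≤ 1.2 ⇒ ∈ W
candidate 4: n = (-1, 0, 1, 0) → π⊥ ≈ (-1.0000, -1.0000); max(|x|,|y|,|x±y|/√2) = 1.4142 > 1.2 ⇒ ∉ W
candidate 5: n = (1, 0, 1, 1) → π⊥ ≈ (+1.7071, -0.2929); max(|x|,|y|,|x±y|/√2) = 1.7071 > 1.2 ⇒ ∉ W
candidate 6: n = (-1, 0, 0, 0) → π⊥ ≈ (-1.0000, +0.0000); max(|x|,|y|,|x±y|/√2) = 1.0000 ≤ 1.2 ⇒ ∈ W
candidate 7: n = (-2, 3, -3, 3) → π⊥ ≈ (-2.0000, +7.2426); max(|x|,|y|,|x±y|/√2) = 7.2426 > 1.2 ⇒ ∉ W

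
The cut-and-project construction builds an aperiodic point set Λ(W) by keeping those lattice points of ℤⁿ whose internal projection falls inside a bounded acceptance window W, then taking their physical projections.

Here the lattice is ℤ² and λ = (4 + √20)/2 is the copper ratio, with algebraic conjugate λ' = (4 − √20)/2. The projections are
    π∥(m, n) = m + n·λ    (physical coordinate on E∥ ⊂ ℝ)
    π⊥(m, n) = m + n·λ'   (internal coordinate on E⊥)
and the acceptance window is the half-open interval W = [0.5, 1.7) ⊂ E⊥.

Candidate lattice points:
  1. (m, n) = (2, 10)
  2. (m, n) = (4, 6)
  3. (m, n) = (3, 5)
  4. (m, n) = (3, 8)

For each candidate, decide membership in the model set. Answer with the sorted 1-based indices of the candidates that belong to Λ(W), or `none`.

4

λ' = (4−√20)/2 ≈ -0.236068.
[1] lift (2,10): star map gives -0.360680; window check 0.5 ≤ -0.360680 < 1.7 is false → out
[2] lift (4,6): star map gives 2.583592; window check 0.5 ≤ 2.583592 < 1.7 is false → out
[3] lift (3,5): star map gives 1.819660; window check 0.5 ≤ 1.819660 < 1.7 is false → out
[4] lift (3,8): star map gives 1.111456; window check 0.5 ≤ 1.111456 < 1.7 is true → IN Λ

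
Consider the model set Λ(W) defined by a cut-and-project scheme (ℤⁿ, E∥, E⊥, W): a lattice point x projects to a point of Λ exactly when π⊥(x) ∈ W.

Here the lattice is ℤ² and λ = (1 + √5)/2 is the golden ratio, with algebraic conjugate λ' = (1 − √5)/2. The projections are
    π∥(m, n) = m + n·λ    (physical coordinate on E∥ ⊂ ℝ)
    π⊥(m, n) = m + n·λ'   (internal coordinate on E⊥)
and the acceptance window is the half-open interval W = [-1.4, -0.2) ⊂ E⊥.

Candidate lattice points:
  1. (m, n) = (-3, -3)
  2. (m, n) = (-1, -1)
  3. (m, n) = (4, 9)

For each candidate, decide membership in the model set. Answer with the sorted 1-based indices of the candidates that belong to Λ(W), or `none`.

Compute λ' = (1−√5)/2 = -0.61803, so π⊥(m,n) = m -0.61803·n.
candidate 1: (m,n)=(-3,-3) → π∥ = -3-3·λ ≈ -7.85410, π⊥ = -3-3·λ' ≈ -1.14590 ∈ [-1.4, -0.2) ⇒ IN Λ
candidate 2: (m,n)=(-1,-1) → π∥ = -1-1·λ ≈ -2.61803, π⊥ = -1-1·λ' ≈ -0.38197 ∈ [-1.4, -0.2) ⇒ IN Λ
candidate 3: (m,n)=(4,9) → π∥ = 4+9·λ ≈ 18.56231, π⊥ = 4+9·λ' ≈ -1.56231 ∉ [-1.4, -0.2) ⇒ out

1, 2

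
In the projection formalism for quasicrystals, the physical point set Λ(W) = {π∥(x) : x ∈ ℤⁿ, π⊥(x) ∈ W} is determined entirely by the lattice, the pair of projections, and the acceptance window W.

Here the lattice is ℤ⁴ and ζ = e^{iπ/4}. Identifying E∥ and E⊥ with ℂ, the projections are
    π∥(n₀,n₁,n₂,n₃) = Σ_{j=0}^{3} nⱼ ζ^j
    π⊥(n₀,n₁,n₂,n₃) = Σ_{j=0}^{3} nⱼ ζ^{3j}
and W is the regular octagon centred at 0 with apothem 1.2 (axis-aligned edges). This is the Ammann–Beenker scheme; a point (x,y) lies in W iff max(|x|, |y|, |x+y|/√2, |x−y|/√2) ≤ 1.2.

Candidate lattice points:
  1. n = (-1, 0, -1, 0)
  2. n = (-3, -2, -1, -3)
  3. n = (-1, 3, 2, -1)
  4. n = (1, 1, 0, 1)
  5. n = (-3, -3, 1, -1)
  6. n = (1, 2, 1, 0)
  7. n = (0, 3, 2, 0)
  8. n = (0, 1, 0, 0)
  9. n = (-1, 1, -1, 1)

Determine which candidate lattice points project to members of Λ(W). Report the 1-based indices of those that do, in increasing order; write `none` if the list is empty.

6, 8

π⊥(n) = n₀ + n₁ζ³ + n₂ζ⁶ + n₃ζ⁹ where ζ = e^{iπ/4}.
#1 (-1, 0, -1, 0): internal (-1.000000, 1.000000); octagon support 1.414214 vs apothem 1.2 → ∉ W
#2 (-3, -2, -1, -3): internal (-3.707107, -2.535534); octagon support 4.414214 vs apothem 1.2 → ∉ W
#3 (-1, 3, 2, -1): internal (-3.828427, -0.585786); octagon support 3.828427 vs apothem 1.2 → ∉ W
#4 (1, 1, 0, 1): internal (1.000000, 1.414214); octagon support 1.707107 vs apothem 1.2 → ∉ W
#5 (-3, -3, 1, -1): internal (-1.585786, -3.828427); octagon support 3.828427 vs apothem 1.2 → ∉ W
#6 (1, 2, 1, 0): internal (-0.414214, 0.414214); octagon support 0.585786 vs apothem 1.2 → ∈ W
#7 (0, 3, 2, 0): internal (-2.121320, 0.121320); octagon support 2.121320 vs apothem 1.2 → ∉ W
#8 (0, 1, 0, 0): internal (-0.707107, 0.707107); octagon support 1.000000 vs apothem 1.2 → ∈ W
#9 (-1, 1, -1, 1): internal (-1.000000, 2.414214); octagon support 2.414214 vs apothem 1.2 → ∉ W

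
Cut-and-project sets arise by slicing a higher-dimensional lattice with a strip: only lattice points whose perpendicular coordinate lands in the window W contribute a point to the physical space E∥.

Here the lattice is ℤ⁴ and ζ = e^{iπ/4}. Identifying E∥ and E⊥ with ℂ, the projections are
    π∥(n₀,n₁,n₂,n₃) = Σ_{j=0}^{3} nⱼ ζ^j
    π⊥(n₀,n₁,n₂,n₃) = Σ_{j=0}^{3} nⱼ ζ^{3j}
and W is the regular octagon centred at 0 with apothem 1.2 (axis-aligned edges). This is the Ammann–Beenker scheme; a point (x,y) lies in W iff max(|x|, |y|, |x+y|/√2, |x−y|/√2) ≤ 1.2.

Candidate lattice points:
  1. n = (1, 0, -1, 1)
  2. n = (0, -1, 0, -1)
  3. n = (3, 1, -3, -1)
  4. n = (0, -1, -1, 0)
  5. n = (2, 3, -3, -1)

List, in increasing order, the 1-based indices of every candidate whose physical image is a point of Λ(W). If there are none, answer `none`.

4

With ζ = e^{iπ/4} the internal vectors are ζ^0,ζ^3,ζ^6,ζ^9.
candidate 1: n = (1, 0, -1, 1) → π⊥ ≈ (+1.707107, +1.707107); max(|x|,|y|,|x±y|/√2) = 2.414214 > 1.2 ⇒ ∉ W
candidate 2: n = (0, -1, 0, -1) → π⊥ ≈ (+0.000000, -1.414214); max(|x|,|y|,|x±y|/√2) = 1.414214 > 1.2 ⇒ ∉ W
candidate 3: n = (3, 1, -3, -1) → π⊥ ≈ (+1.585786, +3.000000); max(|x|,|y|,|x±y|/√2) = 3.242641 > 1.2 ⇒ ∉ W
candidate 4: n = (0, -1, -1, 0) → π⊥ ≈ (+0.707107, +0.292893); max(|x|,|y|,|x±y|/√2) = 0.707107 ≤ 1.2 ⇒ ∈ W
candidate 5: n = (2, 3, -3, -1) → π⊥ ≈ (-0.828427, +4.414214); max(|x|,|y|,|x±y|/√2) = 4.414214 > 1.2 ⇒ ∉ W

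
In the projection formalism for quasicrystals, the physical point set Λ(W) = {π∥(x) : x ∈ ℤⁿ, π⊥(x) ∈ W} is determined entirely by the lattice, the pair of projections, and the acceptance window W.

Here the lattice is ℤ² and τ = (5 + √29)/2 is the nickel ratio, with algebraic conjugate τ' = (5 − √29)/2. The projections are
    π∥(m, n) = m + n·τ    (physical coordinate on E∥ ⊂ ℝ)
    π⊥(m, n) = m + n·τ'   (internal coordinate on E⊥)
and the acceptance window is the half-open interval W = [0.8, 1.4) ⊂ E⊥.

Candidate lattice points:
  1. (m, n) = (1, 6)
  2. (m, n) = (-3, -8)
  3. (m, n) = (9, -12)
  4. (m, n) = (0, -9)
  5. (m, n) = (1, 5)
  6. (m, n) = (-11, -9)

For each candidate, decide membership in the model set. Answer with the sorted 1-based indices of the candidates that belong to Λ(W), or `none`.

none

Compute τ' = (5−√29)/2 = -0.192582, so π⊥(m,n) = m -0.192582·n.
candidate 1: (m,n)=(1,6) → π∥ = 1+6·τ ≈ 32.155494, π⊥ = 1+6·τ' ≈ -0.155494 ∉ [0.8, 1.4) ⇒ out
candidate 2: (m,n)=(-3,-8) → π∥ = -3-8·τ ≈ -44.540659, π⊥ = -3-8·τ' ≈ -1.459341 ∉ [0.8, 1.4) ⇒ out
candidate 3: (m,n)=(9,-12) → π∥ = 9-12·τ ≈ -53.310989, π⊥ = 9-12·τ' ≈ 11.310989 ∉ [0.8, 1.4) ⇒ out
candidate 4: (m,n)=(0,-9) → π∥ = 0-9·τ ≈ -46.733242, π⊥ = 0-9·τ' ≈ 1.733242 ∉ [0.8, 1.4) ⇒ out
candidate 5: (m,n)=(1,5) → π∥ = 1+5·τ ≈ 26.962912, π⊥ = 1+5·τ' ≈ 0.037088 ∉ [0.8, 1.4) ⇒ out
candidate 6: (m,n)=(-11,-9) → π∥ = -11-9·τ ≈ -57.733242, π⊥ = -11-9·τ' ≈ -9.266758 ∉ [0.8, 1.4) ⇒ out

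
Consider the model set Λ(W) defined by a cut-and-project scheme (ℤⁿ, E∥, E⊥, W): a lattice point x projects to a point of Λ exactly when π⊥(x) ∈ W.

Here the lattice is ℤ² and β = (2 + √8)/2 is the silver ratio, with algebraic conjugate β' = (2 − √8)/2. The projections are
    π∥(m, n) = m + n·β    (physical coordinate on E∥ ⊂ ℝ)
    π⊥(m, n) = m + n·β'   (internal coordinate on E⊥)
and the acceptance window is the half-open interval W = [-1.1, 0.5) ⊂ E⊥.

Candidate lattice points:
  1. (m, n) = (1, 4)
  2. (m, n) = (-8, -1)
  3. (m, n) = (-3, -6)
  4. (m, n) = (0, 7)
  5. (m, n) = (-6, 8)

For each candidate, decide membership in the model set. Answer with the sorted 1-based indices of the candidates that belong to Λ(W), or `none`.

Numerically β ≈ 2.41421 and β' = −1/β ≈ -0.41421.
[1] lift (1,4): star map gives -0.65685; window check -1.1 ≤ -0.65685 < 0.5 is true → IN Λ
[2] lift (-8,-1): star map gives -7.58579; window check -1.1 ≤ -7.58579 < 0.5 is false → out
[3] lift (-3,-6): star map gives -0.51472; window check -1.1 ≤ -0.51472 < 0.5 is true → IN Λ
[4] lift (0,7): star map gives -2.89949; window check -1.1 ≤ -2.89949 < 0.5 is false → out
[5] lift (-6,8): star map gives -9.31371; window check -1.1 ≤ -9.31371 < 0.5 is false → out

1, 3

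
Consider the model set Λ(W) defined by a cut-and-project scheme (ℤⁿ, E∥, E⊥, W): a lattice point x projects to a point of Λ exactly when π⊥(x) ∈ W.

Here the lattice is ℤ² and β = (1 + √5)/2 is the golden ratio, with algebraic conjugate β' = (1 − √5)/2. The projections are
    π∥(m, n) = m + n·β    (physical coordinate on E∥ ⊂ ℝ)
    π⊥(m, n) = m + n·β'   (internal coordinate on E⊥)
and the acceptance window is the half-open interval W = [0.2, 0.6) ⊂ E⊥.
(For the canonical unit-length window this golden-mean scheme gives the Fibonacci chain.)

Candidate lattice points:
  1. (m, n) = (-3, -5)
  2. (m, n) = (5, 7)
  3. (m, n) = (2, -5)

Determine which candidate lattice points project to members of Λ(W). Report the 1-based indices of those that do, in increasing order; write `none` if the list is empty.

none

β' = (1−√5)/2 ≈ -0.618034.
[1] lift (-3,-5): star map gives 0.090170; window check 0.2 ≤ 0.090170 < 0.6 is false → out
[2] lift (5,7): star map gives 0.673762; window check 0.2 ≤ 0.673762 < 0.6 is false → out
[3] lift (2,-5): star map gives 5.090170; window check 0.2 ≤ 5.090170 < 0.6 is false → out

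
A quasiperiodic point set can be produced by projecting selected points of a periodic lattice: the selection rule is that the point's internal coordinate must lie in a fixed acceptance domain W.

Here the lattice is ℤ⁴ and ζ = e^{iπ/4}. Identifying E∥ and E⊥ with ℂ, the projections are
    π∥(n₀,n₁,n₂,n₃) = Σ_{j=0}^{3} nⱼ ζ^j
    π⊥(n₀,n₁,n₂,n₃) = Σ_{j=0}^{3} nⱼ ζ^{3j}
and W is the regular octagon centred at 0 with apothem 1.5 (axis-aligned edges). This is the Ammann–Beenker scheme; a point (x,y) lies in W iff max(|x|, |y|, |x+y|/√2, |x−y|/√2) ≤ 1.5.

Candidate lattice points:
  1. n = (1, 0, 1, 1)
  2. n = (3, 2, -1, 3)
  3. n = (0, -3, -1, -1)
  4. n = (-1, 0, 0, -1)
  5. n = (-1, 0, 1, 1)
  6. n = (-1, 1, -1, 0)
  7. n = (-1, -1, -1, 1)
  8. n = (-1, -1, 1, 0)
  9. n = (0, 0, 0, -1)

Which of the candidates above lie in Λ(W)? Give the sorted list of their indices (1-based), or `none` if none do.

5, 7, 9

Internal map: ζ^{3j} for j=0..3 gives (1,0), (−√2/2,√2/2), (0,−1), (√2/2,√2/2).
candidate 1: n = (1, 0, 1, 1) → π⊥ ≈ (+1.707107, -0.292893); max(|x|,|y|,|x±y|/√2) = 1.707107 > 1.5 ⇒ ∉ W
candidate 2: n = (3, 2, -1, 3) → π⊥ ≈ (+3.707107, +4.535534); max(|x|,|y|,|x±y|/√2) = 5.828427 > 1.5 ⇒ ∉ W
candidate 3: n = (0, -3, -1, -1) → π⊥ ≈ (+1.414214, -1.828427); max(|x|,|y|,|x±y|/√2) = 2.292893 > 1.5 ⇒ ∉ W
candidate 4: n = (-1, 0, 0, -1) → π⊥ ≈ (-1.707107, -0.707107); max(|x|,|y|,|x±y|/√2) = 1.707107 > 1.5 ⇒ ∉ W
candidate 5: n = (-1, 0, 1, 1) → π⊥ ≈ (-0.292893, -0.292893); max(|x|,|y|,|x±y|/√2) = 0.414214 ≤ 1.5 ⇒ ∈ W
candidate 6: n = (-1, 1, -1, 0) → π⊥ ≈ (-1.707107, +1.707107); max(|x|,|y|,|x±y|/√2) = 2.414214 > 1.5 ⇒ ∉ W
candidate 7: n = (-1, -1, -1, 1) → π⊥ ≈ (+0.414214, +1.000000); max(|x|,|y|,|x±y|/√2) = 1.000000 ≤ 1.5 ⇒ ∈ W
candidate 8: n = (-1, -1, 1, 0) → π⊥ ≈ (-0.292893, -1.707107); max(|x|,|y|,|x±y|/√2) = 1.707107 > 1.5 ⇒ ∉ W
candidate 9: n = (0, 0, 0, -1) → π⊥ ≈ (-0.707107, -0.707107); max(|x|,|y|,|x±y|/√2) = 1.000000 ≤ 1.5 ⇒ ∈ W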